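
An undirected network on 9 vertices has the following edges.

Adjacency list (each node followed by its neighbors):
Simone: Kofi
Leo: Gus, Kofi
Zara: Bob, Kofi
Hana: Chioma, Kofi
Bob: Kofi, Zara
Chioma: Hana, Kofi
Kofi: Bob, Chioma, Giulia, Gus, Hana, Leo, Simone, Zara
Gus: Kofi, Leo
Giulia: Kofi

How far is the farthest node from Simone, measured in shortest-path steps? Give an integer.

2

Distances from Simone: Bob:2, Chioma:2, Giulia:2, Gus:2, Hana:2, Kofi:1, Leo:2, Zara:2.
The largest is 2 (to Hana, Leo, Zara, Gus, Bob, Chioma, and Giulia), so the eccentricity of Simone is 2.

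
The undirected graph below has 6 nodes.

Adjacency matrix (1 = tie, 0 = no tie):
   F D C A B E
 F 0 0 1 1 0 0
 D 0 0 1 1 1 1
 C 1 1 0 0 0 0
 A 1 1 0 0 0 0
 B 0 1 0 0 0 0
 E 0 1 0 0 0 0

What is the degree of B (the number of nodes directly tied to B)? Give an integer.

1

B is directly tied to D. That is 1 neighbor, so the degree of B is 1.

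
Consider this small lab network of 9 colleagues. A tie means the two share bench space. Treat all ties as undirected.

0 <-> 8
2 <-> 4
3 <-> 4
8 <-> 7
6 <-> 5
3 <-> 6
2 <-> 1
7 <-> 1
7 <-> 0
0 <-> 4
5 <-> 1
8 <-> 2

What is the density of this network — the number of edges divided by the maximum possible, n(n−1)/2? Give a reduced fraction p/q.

There are 12 edges and 9 nodes, so the maximum possible is C(9,2) = 36.
Density = 12/36 = 1/3.

1/3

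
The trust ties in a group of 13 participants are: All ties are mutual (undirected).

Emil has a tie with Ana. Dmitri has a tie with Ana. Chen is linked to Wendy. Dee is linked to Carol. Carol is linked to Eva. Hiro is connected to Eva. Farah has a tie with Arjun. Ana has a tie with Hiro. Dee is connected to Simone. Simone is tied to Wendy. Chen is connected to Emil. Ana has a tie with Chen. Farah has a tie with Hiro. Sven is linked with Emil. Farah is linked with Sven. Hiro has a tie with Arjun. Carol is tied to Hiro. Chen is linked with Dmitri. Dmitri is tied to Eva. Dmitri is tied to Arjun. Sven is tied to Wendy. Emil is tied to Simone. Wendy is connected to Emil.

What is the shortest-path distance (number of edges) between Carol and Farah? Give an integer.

One shortest route is Carol – Hiro – Farah, which uses 2 edges, and Carol and Farah are not directly tied, so nothing shorter exists. So d(Carol,Farah) = 2.

2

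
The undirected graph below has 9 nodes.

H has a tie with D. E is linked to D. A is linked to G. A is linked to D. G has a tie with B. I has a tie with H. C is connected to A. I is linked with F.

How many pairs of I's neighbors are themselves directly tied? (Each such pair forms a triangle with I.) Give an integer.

0

I's neighbors are F and H, but none of them are tied to each other, so no triangle contains I.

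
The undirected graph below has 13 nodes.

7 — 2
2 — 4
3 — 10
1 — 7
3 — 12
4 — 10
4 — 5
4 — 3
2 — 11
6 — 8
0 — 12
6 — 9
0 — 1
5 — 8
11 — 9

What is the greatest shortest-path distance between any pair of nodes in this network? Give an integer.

Eccentricity of each node (its greatest distance to any other): 0:6, 1:5, 2:3, 3:4, 4:3, 5:4, 6:6, 7:4, 8:5, 9:5, 10:4, 11:4, 12:5.
The maximum eccentricity is 6, realized for instance by the pair 6–0 via 6 – 9 – 11 – 2 – 7 – 1 – 0. So the diameter is 6.

6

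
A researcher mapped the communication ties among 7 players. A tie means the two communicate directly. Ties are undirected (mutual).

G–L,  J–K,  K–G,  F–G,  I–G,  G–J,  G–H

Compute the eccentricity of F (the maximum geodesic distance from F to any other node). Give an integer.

Distances from F: G:1, H:2, I:2, J:2, K:2, L:2.
The largest is 2 (to H, I, L, K, and J), so the eccentricity of F is 2.

2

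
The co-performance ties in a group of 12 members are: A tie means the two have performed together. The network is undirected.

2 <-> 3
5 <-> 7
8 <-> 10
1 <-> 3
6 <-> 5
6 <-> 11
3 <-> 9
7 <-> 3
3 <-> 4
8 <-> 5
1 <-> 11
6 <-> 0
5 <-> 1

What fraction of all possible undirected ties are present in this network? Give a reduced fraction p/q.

There are 13 edges and 12 nodes, so the maximum possible is C(12,2) = 66.
Density = 13/66.

13/66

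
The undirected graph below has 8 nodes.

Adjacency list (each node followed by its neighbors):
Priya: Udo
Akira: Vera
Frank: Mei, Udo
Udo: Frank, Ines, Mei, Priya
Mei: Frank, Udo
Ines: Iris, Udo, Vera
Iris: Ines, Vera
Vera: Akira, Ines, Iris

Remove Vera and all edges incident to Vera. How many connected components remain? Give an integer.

2

Without Vera, the remaining ties split the others into: {Frank, Ines, Iris, Mei, Priya, Udo}; {Akira}.
That's 2 separate components.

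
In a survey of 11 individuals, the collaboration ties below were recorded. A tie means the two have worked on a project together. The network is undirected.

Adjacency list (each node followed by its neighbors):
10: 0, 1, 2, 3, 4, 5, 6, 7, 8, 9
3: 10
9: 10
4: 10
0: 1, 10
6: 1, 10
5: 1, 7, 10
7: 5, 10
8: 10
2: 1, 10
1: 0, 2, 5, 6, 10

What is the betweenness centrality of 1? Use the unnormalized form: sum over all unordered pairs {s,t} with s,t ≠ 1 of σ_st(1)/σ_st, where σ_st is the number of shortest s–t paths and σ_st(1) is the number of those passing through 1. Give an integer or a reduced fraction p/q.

Pairs whose geodesics pass through 1 — 0–5: 1/2; 0–6: 1/2; 0–2: 1/2; 5–6: 1/2; 5–2: 1/2; 6–2: 1/2.
All other pairs contribute 0.
Summing the contributions gives betweenness(1) = 3.

3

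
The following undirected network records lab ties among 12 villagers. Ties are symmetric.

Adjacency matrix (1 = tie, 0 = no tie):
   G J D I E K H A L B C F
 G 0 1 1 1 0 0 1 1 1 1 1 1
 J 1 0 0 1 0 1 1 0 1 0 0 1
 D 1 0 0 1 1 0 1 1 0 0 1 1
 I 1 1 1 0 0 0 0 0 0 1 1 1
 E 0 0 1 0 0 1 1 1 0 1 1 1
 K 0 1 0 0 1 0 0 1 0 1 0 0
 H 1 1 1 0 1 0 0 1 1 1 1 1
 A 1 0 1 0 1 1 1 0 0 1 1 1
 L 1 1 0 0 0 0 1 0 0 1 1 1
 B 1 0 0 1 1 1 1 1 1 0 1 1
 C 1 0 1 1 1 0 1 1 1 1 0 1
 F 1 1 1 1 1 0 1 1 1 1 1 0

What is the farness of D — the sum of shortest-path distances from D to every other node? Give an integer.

15

Distances from D: A:1, B:2, C:1, E:1, F:1, G:1, H:1, I:1, J:2, K:2, L:2.
Sum = 1 + 2 + 1 + 1 + 1 + 1 + 1 + 1 + 2 + 2 + 2 = 15.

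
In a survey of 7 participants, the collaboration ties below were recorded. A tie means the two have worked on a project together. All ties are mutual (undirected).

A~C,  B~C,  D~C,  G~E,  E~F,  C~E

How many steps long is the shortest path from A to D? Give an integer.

One shortest route is A – C – D, which uses 2 edges, and A and D are not directly tied, so nothing shorter exists. So d(A,D) = 2.

2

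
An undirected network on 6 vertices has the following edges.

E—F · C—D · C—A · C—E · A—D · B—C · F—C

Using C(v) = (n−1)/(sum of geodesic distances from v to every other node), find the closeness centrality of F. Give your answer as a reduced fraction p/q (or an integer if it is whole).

5/8

Distances from F: A:2, B:2, C:1, D:2, E:1. Sum = 8.
n = 6, so closeness = 5/8.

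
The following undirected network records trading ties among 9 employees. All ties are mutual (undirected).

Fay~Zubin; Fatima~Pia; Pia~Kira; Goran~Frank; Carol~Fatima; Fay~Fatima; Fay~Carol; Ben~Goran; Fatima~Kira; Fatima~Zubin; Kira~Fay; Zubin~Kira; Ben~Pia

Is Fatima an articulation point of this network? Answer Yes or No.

No

Even without Fatima, every remaining node can still reach every other (the residual graph is connected), so Fatima is not a cut vertex.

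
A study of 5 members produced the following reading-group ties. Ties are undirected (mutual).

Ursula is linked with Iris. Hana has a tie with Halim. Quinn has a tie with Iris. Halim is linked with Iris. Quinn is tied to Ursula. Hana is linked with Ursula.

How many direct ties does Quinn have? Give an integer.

Quinn is directly tied to Iris and Ursula. That is 2 neighbors, so the degree of Quinn is 2.

2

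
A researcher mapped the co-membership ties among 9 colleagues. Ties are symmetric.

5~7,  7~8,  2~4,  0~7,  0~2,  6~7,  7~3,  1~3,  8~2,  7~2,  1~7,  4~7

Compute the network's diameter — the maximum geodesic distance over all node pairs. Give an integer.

Eccentricity of each node (its greatest distance to any other): 0:2, 1:2, 2:2, 3:2, 4:2, 5:2, 6:2, 7:1, 8:2.
The maximum eccentricity is 2, realized for instance by the pair 2–5 via 2 – 7 – 5. So the diameter is 2.

2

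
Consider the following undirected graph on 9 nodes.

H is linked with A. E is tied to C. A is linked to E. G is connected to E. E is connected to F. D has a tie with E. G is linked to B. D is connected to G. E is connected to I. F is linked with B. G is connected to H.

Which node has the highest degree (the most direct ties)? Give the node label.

E

Degrees — A:2, B:2, C:1, D:2, E:6, F:2, G:4, H:2, I:1.
The maximum is 6, attained only by E.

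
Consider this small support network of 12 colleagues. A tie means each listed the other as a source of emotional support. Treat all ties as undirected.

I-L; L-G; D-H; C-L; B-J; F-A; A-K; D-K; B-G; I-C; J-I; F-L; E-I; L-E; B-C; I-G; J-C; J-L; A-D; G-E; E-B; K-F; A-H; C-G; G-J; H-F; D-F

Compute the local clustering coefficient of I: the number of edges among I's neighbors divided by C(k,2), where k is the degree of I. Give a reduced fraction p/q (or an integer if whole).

I's neighbors: C, E, G, J, and L (k = 5).
Possible neighbor pairs: C(5,2) = 10. Edges among them: C–G, C–J, C–L, E–G, E–L, G–J, G–L, J–L → e = 8.
Clustering(I) = 8/10 = 4/5.

4/5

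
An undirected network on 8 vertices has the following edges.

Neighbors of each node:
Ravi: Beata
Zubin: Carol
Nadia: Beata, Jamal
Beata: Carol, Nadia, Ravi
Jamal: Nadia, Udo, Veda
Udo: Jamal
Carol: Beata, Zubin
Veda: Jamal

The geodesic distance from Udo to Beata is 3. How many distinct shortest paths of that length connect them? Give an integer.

1

The shortest distance is 3, and the only length-3 path is Udo–Jamal–Nadia–Beata. So there is exactly 1 shortest path.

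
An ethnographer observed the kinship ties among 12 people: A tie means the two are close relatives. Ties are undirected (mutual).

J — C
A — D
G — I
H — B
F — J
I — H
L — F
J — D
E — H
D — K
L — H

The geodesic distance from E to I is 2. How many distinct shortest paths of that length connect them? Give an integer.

1

The shortest distance is 2, and the only length-2 path is E–H–I. So there is exactly 1 shortest path.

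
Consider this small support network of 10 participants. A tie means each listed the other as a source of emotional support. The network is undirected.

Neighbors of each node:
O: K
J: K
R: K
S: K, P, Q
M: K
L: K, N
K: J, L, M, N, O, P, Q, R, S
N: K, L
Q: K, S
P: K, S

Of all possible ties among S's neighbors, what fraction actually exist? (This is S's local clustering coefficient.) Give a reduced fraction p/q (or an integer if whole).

S's neighbors: K, P, and Q (k = 3).
Possible neighbor pairs: C(3,2) = 3. Edges among them: K–P, K–Q → e = 2.
Clustering(S) = 2/3.

2/3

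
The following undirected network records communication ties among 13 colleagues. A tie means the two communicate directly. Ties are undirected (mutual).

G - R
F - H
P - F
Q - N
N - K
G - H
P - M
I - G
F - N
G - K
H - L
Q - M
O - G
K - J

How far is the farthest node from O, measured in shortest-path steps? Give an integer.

5

Distances from O: F:3, G:1, H:2, I:2, J:3, K:2, L:3, M:5, N:3, P:4, Q:4, R:2.
The largest is 5 (to M), so the eccentricity of O is 5.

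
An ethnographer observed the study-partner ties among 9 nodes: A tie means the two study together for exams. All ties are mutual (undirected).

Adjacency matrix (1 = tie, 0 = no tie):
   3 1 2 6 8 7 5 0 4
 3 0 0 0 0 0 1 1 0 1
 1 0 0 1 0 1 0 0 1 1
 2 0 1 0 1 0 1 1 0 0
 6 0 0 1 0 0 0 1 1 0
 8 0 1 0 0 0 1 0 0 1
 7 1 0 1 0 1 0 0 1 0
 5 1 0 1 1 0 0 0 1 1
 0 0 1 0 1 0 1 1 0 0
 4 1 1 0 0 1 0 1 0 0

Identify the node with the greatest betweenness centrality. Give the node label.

Unnormalized betweenness of each node: 0:12/5, 1:53/20, 2:12/5, 3:5/6, 4:91/30, 5:89/20, 6:1/4, 7:63/20, 8:5/6.
5 has the largest value, 89/20, making it the main broker — the node through which the most shortest paths run.

5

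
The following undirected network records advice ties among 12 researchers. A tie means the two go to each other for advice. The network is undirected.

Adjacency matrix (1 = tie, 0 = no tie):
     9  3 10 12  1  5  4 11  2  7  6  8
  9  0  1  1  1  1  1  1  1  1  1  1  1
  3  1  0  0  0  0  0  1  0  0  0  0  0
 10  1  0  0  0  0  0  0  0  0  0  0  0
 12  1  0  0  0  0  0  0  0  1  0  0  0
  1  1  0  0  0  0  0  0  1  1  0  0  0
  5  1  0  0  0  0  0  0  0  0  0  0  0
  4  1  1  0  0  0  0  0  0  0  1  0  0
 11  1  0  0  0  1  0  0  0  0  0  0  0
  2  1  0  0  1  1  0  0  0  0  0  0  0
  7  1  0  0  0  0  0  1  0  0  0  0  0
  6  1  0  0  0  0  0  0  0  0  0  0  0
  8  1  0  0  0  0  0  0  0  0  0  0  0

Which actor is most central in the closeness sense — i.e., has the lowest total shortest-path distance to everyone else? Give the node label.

9

Farness (sum of distances to all others) for each node — 1:19, 2:19, 3:20, 4:19, 5:21, 6:21, 7:20, 8:21, 9:11, 10:21, 11:20, 12:20.
The smallest farness is 11, for 9, so 9 has the highest closeness.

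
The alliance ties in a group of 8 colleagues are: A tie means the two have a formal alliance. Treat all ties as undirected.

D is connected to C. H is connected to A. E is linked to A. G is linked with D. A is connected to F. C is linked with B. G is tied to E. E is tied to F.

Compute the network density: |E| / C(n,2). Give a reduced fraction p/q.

There are 8 edges and 8 nodes, so the maximum possible is C(8,2) = 28.
Density = 8/28 = 2/7.

2/7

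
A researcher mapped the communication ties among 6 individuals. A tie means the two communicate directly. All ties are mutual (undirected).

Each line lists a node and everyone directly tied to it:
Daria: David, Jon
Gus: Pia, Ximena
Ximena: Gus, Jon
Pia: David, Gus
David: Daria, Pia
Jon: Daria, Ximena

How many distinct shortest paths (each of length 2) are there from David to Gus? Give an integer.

The shortest distance is 2, and the only length-2 path is David–Pia–Gus. So there is exactly 1 shortest path.

1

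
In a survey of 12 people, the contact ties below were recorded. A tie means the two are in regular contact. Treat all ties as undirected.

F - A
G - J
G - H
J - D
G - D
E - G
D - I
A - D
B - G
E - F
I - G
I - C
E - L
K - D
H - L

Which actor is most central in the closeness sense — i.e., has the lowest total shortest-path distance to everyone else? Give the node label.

Farness (sum of distances to all others) for each node — A:24, B:26, C:31, D:18, E:21, F:27, G:16, H:24, I:21, J:23, K:28, L:29.
The smallest farness is 16, for G, so G has the highest closeness.

G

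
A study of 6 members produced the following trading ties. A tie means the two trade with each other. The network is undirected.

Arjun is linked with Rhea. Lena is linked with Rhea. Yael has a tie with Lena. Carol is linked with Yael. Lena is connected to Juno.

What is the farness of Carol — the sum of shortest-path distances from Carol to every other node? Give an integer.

Distances from Carol: Arjun:4, Juno:3, Lena:2, Rhea:3, Yael:1.
Sum = 4 + 3 + 2 + 3 + 1 = 13.

13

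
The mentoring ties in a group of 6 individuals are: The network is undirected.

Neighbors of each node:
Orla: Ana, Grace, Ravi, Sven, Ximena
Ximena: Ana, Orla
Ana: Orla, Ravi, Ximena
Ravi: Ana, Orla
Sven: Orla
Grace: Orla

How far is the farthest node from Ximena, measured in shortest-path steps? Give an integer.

Distances from Ximena: Ana:1, Grace:2, Orla:1, Ravi:2, Sven:2.
The largest is 2 (to Sven, Ravi, and Grace), so the eccentricity of Ximena is 2.

2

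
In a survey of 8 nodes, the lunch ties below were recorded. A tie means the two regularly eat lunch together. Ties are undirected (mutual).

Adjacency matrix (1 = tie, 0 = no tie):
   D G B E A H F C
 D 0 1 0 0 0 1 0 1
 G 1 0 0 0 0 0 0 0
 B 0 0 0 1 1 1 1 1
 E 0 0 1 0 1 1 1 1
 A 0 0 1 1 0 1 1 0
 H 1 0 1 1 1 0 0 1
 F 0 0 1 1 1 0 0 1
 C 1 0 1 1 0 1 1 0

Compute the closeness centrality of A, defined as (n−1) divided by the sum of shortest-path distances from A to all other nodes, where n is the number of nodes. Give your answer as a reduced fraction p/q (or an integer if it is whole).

7/11

Distances from A: B:1, C:2, D:2, E:1, F:1, G:3, H:1. Sum = 11.
n = 8, so closeness = 7/11.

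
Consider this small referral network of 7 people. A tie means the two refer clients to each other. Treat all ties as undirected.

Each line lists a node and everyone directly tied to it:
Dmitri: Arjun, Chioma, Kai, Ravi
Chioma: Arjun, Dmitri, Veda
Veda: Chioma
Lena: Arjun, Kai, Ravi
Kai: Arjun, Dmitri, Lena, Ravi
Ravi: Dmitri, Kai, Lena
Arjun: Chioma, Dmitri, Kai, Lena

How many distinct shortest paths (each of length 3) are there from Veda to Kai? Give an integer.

2

The shortest distance is 3. The length-3 paths are: Veda–Chioma–Arjun–Kai; Veda–Chioma–Dmitri–Kai.
That gives 2 distinct shortest paths.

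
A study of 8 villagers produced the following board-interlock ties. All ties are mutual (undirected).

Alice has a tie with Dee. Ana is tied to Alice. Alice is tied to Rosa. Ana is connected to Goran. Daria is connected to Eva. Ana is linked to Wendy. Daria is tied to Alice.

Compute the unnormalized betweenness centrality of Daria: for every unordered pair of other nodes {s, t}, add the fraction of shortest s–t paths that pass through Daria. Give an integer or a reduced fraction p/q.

Pairs whose geodesics pass through Daria — Ana–Eva: 1; Dee–Eva: 1; Eva–Wendy: 1; Eva–Goran: 1; Eva–Alice: 1; Eva–Rosa: 1.
All other pairs contribute 0.
Summing the contributions gives betweenness(Daria) = 6.

6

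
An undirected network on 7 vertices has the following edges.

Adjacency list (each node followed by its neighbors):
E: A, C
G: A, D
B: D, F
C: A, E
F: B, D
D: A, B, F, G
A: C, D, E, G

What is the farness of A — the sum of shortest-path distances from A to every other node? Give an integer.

Distances from A: B:2, C:1, D:1, E:1, F:2, G:1.
Sum = 2 + 1 + 1 + 1 + 2 + 1 = 8.

8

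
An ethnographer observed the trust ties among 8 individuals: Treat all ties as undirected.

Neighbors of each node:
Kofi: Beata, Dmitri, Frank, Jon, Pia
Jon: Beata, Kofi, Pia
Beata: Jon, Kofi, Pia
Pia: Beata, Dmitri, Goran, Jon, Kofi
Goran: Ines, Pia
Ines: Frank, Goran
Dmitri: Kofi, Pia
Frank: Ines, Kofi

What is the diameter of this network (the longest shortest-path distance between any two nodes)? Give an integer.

Eccentricity of each node (its greatest distance to any other): Beata:3, Dmitri:3, Frank:2, Goran:2, Ines:3, Jon:3, Kofi:2, Pia:2.
The maximum eccentricity is 3, realized for instance by the pair Jon–Ines via Jon – Kofi – Frank – Ines. So the diameter is 3.

3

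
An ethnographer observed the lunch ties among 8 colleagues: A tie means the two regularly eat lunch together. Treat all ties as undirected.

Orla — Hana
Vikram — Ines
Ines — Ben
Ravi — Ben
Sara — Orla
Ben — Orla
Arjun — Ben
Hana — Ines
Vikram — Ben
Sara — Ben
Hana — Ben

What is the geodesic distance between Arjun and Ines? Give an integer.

One shortest route is Arjun – Ben – Ines, which uses 2 edges, and Arjun and Ines are not directly tied, so nothing shorter exists. So d(Arjun,Ines) = 2.

2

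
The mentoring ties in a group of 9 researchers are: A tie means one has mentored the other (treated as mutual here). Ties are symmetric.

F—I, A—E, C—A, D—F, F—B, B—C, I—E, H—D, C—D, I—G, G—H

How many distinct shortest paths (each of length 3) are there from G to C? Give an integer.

1

The shortest distance is 3, and the only length-3 path is G–H–D–C. So there is exactly 1 shortest path.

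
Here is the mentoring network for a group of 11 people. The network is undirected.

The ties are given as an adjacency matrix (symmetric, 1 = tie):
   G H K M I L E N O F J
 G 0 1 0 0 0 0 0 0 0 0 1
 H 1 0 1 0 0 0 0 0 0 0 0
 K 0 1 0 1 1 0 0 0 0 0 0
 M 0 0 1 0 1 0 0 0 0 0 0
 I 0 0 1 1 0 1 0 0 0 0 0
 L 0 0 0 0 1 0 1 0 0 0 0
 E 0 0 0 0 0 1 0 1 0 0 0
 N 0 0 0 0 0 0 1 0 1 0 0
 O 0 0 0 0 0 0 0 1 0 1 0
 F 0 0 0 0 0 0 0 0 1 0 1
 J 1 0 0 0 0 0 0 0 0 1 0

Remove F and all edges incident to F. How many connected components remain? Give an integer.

F's neighbors (J and O) remain reachable from one another through other ties, so the rest of the network stays in one piece.

1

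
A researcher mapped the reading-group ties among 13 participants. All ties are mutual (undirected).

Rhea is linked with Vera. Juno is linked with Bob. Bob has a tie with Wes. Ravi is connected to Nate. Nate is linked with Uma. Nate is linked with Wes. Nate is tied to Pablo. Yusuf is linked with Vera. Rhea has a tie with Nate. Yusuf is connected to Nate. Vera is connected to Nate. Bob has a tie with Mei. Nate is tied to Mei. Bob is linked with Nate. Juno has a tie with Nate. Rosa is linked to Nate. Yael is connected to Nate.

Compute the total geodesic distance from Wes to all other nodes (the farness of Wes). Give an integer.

Distances from Wes: Bob:1, Juno:2, Mei:2, Nate:1, Pablo:2, Ravi:2, Rhea:2, Rosa:2, Uma:2, Vera:2, Yael:2, Yusuf:2.
Sum = 1 + 2 + 2 + 1 + 2 + 2 + 2 + 2 + 2 + 2 + 2 + 2 = 22.

22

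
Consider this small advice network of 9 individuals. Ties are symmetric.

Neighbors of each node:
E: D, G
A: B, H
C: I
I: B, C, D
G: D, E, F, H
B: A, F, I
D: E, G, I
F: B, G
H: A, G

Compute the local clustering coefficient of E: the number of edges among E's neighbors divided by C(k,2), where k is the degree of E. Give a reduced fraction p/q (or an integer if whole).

1

E's neighbors: D and G (k = 2).
Possible neighbor pairs: C(2,2) = 1. Edges among them: D–G → e = 1.
Clustering(E) = 1/1.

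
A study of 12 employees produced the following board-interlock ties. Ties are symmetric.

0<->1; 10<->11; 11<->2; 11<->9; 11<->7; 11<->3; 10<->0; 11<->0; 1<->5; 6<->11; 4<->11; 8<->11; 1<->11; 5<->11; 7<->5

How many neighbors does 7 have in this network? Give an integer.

7 is directly tied to 5 and 11. That is 2 neighbors, so the degree of 7 is 2.

2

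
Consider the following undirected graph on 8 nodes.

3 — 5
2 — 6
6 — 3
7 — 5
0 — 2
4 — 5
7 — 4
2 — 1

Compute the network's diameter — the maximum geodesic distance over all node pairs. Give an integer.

5

Eccentricity of each node (its greatest distance to any other): 0:5, 1:5, 2:4, 3:3, 4:5, 5:4, 6:3, 7:5.
The maximum eccentricity is 5, realized for instance by the pair 0–7 via 0 – 2 – 6 – 3 – 5 – 7. So the diameter is 5.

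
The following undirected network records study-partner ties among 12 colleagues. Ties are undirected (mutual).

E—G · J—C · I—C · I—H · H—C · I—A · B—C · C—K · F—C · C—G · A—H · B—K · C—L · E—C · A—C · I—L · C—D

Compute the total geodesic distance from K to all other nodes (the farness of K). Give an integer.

20

Distances from K: A:2, B:1, C:1, D:2, E:2, F:2, G:2, H:2, I:2, J:2, L:2.
Sum = 2 + 1 + 1 + 2 + 2 + 2 + 2 + 2 + 2 + 2 + 2 = 20.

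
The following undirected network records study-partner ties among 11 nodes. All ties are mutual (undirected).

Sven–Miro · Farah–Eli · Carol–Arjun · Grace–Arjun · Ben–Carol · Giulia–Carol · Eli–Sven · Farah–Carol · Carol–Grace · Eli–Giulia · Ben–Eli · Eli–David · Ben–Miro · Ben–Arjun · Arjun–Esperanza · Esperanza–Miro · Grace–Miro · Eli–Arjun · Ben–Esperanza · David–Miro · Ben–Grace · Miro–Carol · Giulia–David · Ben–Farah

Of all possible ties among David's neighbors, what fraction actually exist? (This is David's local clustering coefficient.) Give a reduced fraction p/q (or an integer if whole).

David's neighbors: Eli, Giulia, and Miro (k = 3).
Possible neighbor pairs: C(3,2) = 3. Edges among them: Eli–Giulia → e = 1.
Clustering(David) = 1/3.

1/3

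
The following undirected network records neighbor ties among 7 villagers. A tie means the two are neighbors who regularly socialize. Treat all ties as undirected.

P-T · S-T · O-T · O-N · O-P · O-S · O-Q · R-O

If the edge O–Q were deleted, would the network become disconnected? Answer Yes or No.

Yes

Without the O–Q edge there is no alternate route between O and Q, so the network disconnects. It is a bridge.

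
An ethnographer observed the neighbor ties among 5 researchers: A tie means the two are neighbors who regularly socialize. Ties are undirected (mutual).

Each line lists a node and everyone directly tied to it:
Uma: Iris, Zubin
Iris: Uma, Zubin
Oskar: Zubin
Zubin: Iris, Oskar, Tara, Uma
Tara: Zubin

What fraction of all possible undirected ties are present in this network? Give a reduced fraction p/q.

1/2

There are 5 edges and 5 nodes, so the maximum possible is C(5,2) = 10.
Density = 5/10 = 1/2.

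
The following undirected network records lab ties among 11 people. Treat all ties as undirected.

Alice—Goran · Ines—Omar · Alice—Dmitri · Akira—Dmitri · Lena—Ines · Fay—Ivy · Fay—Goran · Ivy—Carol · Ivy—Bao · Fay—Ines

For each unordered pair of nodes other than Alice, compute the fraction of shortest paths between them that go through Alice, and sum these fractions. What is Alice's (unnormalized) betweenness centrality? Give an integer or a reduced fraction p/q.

16

Pairs whose geodesics pass through Alice — Goran–Dmitri: 1; Goran–Akira: 1; Ines–Dmitri: 1; Ines–Akira: 1; Carol–Dmitri: 1; Carol–Akira: 1; Omar–Dmitri: 1; Omar–Akira: 1; Bao–Dmitri: 1; Bao–Akira: 1; Dmitri–Fay: 1; Dmitri–Lena: 1; Dmitri–Ivy: 1; Fay–Akira: 1 … (+2 more pairs).
All other pairs contribute 0.
Summing the contributions gives betweenness(Alice) = 16.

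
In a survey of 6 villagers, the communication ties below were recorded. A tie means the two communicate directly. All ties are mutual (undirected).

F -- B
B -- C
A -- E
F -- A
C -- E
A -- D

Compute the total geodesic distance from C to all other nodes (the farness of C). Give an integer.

Distances from C: A:2, B:1, D:3, E:1, F:2.
Sum = 2 + 1 + 3 + 1 + 2 = 9.

9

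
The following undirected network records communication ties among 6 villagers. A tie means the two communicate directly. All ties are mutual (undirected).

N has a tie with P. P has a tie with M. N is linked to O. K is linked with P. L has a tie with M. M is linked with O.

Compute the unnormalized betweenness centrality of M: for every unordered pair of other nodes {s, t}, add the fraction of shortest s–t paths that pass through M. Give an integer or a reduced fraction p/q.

5

Pairs whose geodesics pass through M — P–O: 1/2; P–L: 1; N–L: 2/2; K–O: 1/2; K–L: 1; O–L: 1.
All other pairs contribute 0.
Summing the contributions gives betweenness(M) = 5.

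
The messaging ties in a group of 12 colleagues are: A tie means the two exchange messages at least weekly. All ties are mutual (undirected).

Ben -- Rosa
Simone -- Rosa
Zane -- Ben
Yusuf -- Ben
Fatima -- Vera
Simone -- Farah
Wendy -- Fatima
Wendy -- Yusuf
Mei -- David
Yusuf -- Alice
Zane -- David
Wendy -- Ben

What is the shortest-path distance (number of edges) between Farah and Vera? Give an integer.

One shortest route is Farah – Simone – Rosa – Ben – Wendy – Fatima – Vera, which uses 6 edges, and at distance 5 from Farah we only reach {Alice, David, Fatima}, which does not include Vera. So d(Farah,Vera) = 6.

6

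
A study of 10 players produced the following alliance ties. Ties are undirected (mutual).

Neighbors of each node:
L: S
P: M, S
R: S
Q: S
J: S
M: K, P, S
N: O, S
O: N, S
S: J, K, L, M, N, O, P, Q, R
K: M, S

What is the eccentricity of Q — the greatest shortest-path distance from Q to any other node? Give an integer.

Distances from Q: J:2, K:2, L:2, M:2, N:2, O:2, P:2, R:2, S:1.
The largest is 2 (to L, P, M, J, N, R, K, and O), so the eccentricity of Q is 2.

2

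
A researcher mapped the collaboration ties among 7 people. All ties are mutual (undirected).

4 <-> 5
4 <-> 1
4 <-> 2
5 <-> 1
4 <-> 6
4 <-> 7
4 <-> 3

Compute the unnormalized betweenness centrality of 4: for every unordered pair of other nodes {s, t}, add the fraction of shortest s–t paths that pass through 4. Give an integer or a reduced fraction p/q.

14

Pairs whose geodesics pass through 4 — 7–2: 1; 7–3: 1; 7–5: 1; 7–6: 1; 7–1: 1; 2–3: 1; 2–5: 1; 2–6: 1; 2–1: 1; 3–5: 1; 3–6: 1; 3–1: 1; 5–6: 1; 6–1: 1.
All other pairs contribute 0.
Summing the contributions gives betweenness(4) = 14.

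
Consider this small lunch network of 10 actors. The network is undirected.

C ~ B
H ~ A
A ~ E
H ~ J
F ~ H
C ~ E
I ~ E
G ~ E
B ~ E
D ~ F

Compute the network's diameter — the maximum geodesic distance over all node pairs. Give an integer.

5

Eccentricity of each node (its greatest distance to any other): A:3, B:5, C:5, D:5, E:4, F:4, G:5, H:3, I:5, J:4.
The maximum eccentricity is 5, realized for instance by the pair B–D via B – E – A – H – F – D. So the diameter is 5.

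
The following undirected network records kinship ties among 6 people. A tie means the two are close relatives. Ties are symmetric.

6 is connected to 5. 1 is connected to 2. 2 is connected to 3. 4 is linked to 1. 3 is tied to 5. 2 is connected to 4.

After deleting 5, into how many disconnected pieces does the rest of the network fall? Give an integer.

2

Without 5, the remaining ties split the others into: {6}; {1, 2, 3, 4}.
That's 2 separate components.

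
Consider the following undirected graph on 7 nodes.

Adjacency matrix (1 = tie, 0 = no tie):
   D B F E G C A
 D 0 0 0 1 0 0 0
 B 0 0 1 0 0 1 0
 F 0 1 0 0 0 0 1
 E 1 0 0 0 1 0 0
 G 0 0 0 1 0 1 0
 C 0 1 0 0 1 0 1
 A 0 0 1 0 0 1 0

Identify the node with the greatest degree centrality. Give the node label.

C

Degrees — A:2, B:2, C:3, D:1, E:2, F:2, G:2.
The maximum is 3, attained only by C.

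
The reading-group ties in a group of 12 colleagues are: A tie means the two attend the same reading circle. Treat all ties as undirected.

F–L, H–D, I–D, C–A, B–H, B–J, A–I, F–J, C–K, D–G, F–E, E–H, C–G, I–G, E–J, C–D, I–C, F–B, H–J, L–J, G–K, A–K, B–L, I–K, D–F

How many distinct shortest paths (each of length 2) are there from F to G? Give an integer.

1

The shortest distance is 2, and the only length-2 path is F–D–G. So there is exactly 1 shortest path.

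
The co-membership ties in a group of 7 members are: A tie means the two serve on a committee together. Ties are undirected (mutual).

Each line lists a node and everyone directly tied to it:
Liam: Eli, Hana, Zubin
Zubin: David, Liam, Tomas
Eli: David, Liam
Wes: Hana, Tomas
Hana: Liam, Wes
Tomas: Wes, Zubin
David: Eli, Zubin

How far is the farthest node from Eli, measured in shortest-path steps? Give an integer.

3

Distances from Eli: David:1, Hana:2, Liam:1, Tomas:3, Wes:3, Zubin:2.
The largest is 3 (to Tomas and Wes), so the eccentricity of Eli is 3.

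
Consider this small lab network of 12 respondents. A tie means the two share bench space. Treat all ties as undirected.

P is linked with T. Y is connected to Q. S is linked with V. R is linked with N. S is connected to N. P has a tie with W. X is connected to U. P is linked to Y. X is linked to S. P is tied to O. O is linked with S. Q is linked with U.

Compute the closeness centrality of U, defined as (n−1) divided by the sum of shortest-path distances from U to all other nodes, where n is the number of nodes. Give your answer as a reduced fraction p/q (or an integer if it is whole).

Distances from U: N:3, O:3, P:3, Q:1, R:4, S:2, T:4, V:3, W:4, X:1, Y:2. Sum = 30.
n = 12, so closeness = 11/30.

11/30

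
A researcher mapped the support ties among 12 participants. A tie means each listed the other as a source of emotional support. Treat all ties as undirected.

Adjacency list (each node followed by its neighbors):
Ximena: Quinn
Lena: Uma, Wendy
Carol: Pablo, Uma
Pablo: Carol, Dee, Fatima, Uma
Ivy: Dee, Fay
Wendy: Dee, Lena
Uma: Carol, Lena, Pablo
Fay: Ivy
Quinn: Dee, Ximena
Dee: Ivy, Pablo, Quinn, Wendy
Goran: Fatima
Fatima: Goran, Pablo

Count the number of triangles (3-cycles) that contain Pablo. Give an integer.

1

Pablo's neighbors: Carol, Dee, Fatima, and Uma.
Neighbor pairs that are themselves tied: Pablo–Carol–Uma. Each forms one triangle with Pablo, for 1 in total.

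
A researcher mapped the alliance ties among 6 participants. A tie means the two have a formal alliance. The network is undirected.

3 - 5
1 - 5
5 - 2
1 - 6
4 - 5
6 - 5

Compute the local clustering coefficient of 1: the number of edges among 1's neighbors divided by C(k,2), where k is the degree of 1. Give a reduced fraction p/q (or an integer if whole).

1's neighbors: 5 and 6 (k = 2).
Possible neighbor pairs: C(2,2) = 1. Edges among them: 5–6 → e = 1.
Clustering(1) = 1/1.

1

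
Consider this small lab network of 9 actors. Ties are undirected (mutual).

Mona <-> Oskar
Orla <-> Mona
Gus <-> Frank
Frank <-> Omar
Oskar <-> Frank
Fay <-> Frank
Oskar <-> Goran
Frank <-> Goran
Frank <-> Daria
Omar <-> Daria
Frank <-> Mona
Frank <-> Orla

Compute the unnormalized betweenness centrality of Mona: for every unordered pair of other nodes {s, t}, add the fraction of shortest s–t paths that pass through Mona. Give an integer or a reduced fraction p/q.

Pairs whose geodesics pass through Mona — Orla–Oskar: 1/2.
All other pairs contribute 0.
Summing the contributions gives betweenness(Mona) = 1/2.

1/2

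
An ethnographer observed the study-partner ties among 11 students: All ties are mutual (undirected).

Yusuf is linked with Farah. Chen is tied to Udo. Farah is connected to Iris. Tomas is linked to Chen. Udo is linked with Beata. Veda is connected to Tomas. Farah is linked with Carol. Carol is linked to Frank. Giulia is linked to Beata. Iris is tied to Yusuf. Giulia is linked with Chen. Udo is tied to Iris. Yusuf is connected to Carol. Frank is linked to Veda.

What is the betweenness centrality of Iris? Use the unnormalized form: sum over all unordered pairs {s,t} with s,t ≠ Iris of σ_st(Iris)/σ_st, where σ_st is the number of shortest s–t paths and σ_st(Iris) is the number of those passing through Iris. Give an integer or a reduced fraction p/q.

409/30

Pairs whose geodesics pass through Iris — Udo–Farah: 1; Udo–Yusuf: 1; Udo–Carol: 2/2; Udo–Frank: 2/3; Farah–Tomas: 1/2; Farah–Chen: 1; Farah–Giulia: 2/2; Farah–Beata: 1; Yusuf–Tomas: 1/2; Yusuf–Chen: 1; Yusuf–Giulia: 2/2; Yusuf–Beata: 1; Carol–Chen: 2/3; Carol–Giulia: 4/5 … (+2 more pairs).
All other pairs contribute 0.
Summing the contributions gives betweenness(Iris) = 409/30.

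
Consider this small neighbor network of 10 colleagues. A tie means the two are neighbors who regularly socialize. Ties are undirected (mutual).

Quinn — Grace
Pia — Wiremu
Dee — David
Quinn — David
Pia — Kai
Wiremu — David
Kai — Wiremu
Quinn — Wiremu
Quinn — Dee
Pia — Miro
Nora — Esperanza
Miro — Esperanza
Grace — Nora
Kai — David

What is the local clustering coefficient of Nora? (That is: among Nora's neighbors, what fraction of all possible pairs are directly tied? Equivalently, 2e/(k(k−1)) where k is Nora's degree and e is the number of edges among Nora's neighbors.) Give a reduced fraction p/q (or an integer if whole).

0

Nora's neighbors: Esperanza and Grace (k = 2).
Possible neighbor pairs: C(2,2) = 1. Edges among them: none → e = 0.
Clustering(Nora) = 0/1.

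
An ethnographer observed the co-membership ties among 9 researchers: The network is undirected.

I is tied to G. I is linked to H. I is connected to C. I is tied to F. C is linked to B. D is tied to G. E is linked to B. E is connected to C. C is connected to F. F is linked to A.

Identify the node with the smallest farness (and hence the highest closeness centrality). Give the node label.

Farness (sum of distances to all others) for each node — A:21, B:19, C:13, D:24, E:19, F:14, G:17, H:19, I:12.
The smallest farness is 12, for I, so I has the highest closeness.

I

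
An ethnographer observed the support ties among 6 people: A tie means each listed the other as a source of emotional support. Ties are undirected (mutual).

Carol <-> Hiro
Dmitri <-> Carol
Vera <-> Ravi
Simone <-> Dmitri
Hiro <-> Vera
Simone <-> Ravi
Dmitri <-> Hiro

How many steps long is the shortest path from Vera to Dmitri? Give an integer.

One shortest route is Vera – Hiro – Dmitri, which uses 2 edges, and Vera and Dmitri are not directly tied, so nothing shorter exists. So d(Vera,Dmitri) = 2.

2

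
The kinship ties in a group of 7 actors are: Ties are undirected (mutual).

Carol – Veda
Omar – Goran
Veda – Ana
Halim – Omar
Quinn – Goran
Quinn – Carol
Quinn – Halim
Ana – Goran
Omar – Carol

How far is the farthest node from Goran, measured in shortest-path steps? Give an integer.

2

Distances from Goran: Ana:1, Carol:2, Halim:2, Omar:1, Quinn:1, Veda:2.
The largest is 2 (to Halim, Carol, and Veda), so the eccentricity of Goran is 2.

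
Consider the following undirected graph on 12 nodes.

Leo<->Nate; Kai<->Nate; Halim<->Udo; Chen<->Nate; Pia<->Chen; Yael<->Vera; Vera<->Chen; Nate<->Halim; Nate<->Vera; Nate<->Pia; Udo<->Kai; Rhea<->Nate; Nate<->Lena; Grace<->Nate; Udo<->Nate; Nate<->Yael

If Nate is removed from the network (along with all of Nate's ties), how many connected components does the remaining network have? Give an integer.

6

Without Nate, the remaining ties split the others into: {Chen, Pia, Vera, Yael}; {Rhea}; {Halim, Kai, Udo}; {Grace}; {Leo}; {Lena}.
That's 6 separate components.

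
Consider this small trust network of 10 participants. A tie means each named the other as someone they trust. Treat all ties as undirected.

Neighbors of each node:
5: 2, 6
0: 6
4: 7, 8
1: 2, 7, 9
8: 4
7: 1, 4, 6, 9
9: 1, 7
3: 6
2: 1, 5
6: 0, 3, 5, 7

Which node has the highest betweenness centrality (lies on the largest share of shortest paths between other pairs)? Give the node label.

7

Unnormalized betweenness of each node: 0:0, 1:9/2, 2:3/2, 3:0, 4:8, 5:3, 6:37/2, 7:41/2, 8:0, 9:0.
7 has the largest value, 41/2, making it the main broker — the node through which the most shortest paths run.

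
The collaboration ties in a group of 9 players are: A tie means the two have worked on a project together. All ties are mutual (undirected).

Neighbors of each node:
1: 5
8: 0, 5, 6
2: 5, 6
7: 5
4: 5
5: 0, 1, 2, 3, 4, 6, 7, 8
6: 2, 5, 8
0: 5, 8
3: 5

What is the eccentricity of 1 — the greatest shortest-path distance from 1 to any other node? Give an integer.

Distances from 1: 0:2, 2:2, 3:2, 4:2, 5:1, 6:2, 7:2, 8:2.
The largest is 2 (to 0, 3, 7, 8, 2, 4, and 6), so the eccentricity of 1 is 2.

2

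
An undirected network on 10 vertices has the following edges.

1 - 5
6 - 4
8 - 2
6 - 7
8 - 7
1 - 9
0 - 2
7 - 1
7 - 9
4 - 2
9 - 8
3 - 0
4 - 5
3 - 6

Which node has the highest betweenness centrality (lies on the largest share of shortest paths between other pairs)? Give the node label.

6

Unnormalized betweenness of each node: 0:3/2, 1:3, 2:89/12, 3:7/4, 4:71/12, 5:23/12, 6:91/12, 7:15/2, 8:5, 9:17/12.
6 has the largest value, 91/12, making it the main broker — the node through which the most shortest paths run.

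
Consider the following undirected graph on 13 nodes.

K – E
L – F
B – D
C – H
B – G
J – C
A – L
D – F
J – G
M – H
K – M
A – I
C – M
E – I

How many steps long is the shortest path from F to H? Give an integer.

One shortest route is F – D – B – G – J – C – H, which uses 6 edges, and at distance 5 from F we only reach {C, K}, which does not include H. So d(F,H) = 6.

6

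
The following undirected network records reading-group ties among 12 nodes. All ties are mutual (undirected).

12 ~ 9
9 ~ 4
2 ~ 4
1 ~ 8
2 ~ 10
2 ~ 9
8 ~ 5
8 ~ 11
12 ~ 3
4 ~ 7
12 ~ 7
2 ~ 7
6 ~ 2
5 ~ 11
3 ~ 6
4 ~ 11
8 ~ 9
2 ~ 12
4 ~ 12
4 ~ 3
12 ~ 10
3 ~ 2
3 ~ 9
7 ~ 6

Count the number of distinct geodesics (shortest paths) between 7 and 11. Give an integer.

1

The shortest distance is 2, and the only length-2 path is 7–4–11. So there is exactly 1 shortest path.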